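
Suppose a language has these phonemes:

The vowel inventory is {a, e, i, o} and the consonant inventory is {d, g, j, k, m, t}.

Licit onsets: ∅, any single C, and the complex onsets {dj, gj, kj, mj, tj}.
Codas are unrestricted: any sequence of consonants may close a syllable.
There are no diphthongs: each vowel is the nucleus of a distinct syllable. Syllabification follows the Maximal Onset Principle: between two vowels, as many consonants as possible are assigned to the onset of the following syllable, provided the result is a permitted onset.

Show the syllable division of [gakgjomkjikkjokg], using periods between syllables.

The vowels are a, o, i, o — 4 nuclei, so 4 syllables.
V1 /a/ – V2 /o/: /kgj/ — longest licit onset from the right is /gj/, leaving /k/ as coda.
V2 /o/ – V3 /i/: cluster /mkj/ — the longest permitted-onset suffix is /kj/; onset = /kj/, preceding coda = /m/.
V3 /i/ – V4 /o/: /kkj/ splits as /k/ + /kj/ (/kj/ is the longest suffix that is a licit onset).

gak.gjom.kjik.kjokg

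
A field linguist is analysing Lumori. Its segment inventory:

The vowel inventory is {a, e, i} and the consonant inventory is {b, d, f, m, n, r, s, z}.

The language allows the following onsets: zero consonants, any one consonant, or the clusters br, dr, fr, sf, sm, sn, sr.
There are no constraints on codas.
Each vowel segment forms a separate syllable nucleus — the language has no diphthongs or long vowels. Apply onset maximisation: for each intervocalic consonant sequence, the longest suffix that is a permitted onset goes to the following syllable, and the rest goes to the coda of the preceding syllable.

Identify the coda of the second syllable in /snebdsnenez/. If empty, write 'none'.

none

Vowels present: e, e, e; each is a nucleus, giving 3 syllables.
Between /e/ (V1) and /e/ (V2): /bdsn/ — longest licit onset from the right is /sn/, leaving /bd/ as coda.
Between /e/ (V2) and /e/ (V3): /n/ is a single consonant, so it becomes the next onset.
Syllabification: snebd.sne.nez.
Syllable 2 is /sne/: onset /sn/, nucleus /e/, coda ∅.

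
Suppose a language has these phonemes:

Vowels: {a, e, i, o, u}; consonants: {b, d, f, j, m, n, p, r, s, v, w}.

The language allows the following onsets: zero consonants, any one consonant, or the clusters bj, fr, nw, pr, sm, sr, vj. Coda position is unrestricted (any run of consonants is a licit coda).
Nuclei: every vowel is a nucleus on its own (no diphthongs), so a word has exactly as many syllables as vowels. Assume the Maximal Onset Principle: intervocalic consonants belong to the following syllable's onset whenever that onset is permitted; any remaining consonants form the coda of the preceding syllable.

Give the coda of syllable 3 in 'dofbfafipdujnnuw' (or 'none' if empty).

p

Vowels present: o, a, i, u, u; each is a nucleus, giving 5 syllables.
/o…a/ gap (V1→V2): /fbf/; trying suffixes from longest down, /f/ is the first permitted one, so coda /fb/ | onset /f/.
/a…i/ gap (V2→V3): /f/ → onset of the next syllable (single consonants are always licit onsets).
/i…u/ gap (V3→V4): /pd/; trying suffixes from longest down, /d/ is the first permitted one, so coda /p/ | onset /d/.
/u…u/ gap (V4→V5): /jnn/ — longest licit onset from the right is /n/, leaving /jn/ as coda.
So the parse is dofb.fa.fip.dujn.nuw.
Syllable 3 is /fip/: onset /f/, nucleus /i/, coda /p/.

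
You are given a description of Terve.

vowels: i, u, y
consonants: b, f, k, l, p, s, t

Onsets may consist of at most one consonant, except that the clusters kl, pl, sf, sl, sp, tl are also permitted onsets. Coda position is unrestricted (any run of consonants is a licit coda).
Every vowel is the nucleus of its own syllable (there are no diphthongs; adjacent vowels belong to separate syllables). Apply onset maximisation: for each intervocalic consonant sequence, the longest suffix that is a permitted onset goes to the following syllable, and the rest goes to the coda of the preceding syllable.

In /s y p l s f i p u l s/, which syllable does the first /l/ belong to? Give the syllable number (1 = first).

1

The vowels are y, i, u — 3 nuclei, so 3 syllables.
σ1/σ2 boundary: /plsf/ — longest licit onset from the right is /sf/, leaving /pl/ as coda.
σ2/σ3 boundary: /p/ → onset of the next syllable (single consonants are always licit onsets).
Putting it together: sypl.sfi.puls.
The first /l/ is in the coda of syllable 1 (/sypl/).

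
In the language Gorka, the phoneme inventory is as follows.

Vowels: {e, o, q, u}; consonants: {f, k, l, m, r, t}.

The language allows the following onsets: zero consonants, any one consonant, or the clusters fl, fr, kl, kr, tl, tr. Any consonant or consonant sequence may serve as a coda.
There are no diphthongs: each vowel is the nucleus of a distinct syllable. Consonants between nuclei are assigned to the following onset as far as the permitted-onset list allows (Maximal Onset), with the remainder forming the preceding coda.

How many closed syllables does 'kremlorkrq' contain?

The vowels are e, o, q — 3 nuclei, so 3 syllables.
σ1/σ2 boundary: cluster /ml/ — the longest permitted-onset suffix is /l/; onset = /l/, preceding coda = /m/.
σ2/σ3 boundary: /rkr/ — longest licit onset from the right is /kr/, leaving /r/ as coda.
So the parse is krem.lor.krq.
Classifying each syllable: /krem/ (closed), /lor/ (closed), /krq/ (open).
Closed syllables: 2.

2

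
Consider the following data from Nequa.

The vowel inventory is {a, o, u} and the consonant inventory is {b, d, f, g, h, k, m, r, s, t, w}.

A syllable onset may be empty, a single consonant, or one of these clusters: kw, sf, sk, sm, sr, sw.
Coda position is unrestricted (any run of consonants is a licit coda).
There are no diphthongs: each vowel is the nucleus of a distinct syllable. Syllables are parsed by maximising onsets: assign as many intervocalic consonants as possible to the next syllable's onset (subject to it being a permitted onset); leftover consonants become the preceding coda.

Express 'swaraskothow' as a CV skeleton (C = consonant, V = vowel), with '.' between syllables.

CCV.CV.CCVC.CVC

Nuclei (vowels): a, a, o, o → 4 syllables.
/a…a/ gap (V1→V2): /r/ → onset of the next syllable (single consonants are always licit onsets).
/a…o/ gap (V2→V3): /sk/ is a licit onset in full, so it all attaches to the next syllable.
/o…o/ gap (V3→V4): /th/ splits as /t/ + /h/ (/h/ is the longest suffix that is a licit onset).
Putting it together: swa.ra.skot.how.
Mapping each syllable to C/V: /swa/ → CCV, /ra/ → CV, /skot/ → CCVC, /how/ → CVC.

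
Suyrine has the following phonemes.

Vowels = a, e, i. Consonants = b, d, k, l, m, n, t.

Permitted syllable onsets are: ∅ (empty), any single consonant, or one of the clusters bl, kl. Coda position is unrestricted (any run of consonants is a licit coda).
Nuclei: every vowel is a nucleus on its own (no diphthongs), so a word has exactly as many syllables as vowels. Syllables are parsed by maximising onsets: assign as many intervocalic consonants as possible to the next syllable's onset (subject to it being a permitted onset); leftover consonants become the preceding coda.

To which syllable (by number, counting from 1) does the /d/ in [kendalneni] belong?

Vowels present: e, a, e, i; each is a nucleus, giving 4 syllables.
Between /e/ (V1) and /a/ (V2): /nd/ — longest licit onset from the right is /d/, leaving /n/ as coda.
Between /a/ (V2) and /e/ (V3): /ln/ — longest licit onset from the right is /n/, leaving /l/ as coda.
Between /e/ (V3) and /i/ (V4): just /n/ — single C goes to the following onset.
Putting it together: ken.dal.ne.ni.
The /d/ is in the onset of syllable 2 (/dal/).

2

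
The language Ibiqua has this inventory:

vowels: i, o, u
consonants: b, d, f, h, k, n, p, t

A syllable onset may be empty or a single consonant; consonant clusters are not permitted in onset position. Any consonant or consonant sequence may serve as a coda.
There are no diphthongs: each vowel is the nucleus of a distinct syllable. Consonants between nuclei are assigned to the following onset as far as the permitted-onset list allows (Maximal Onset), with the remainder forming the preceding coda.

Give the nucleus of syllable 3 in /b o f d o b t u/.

Nuclei (vowels): o, o, u → 3 syllables.
The third nucleus (vowel 3 from the left) is /u/.

u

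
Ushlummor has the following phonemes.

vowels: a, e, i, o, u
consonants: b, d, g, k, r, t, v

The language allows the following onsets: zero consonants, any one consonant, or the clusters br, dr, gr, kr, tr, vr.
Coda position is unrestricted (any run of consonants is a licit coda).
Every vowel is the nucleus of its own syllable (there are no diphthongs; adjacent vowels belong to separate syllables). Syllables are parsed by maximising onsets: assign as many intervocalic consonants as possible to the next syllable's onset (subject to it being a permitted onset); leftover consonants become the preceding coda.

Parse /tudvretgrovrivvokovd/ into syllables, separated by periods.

The vowels are u, e, o, i, o, o — 6 nuclei, so 6 syllables.
/u…e/ gap (V1→V2): /dvr/ — longest licit onset from the right is /vr/, leaving /d/ as coda.
/e…o/ gap (V2→V3): /tgr/ — longest licit onset from the right is /gr/, leaving /t/ as coda.
/o…i/ gap (V3→V4): /vr/ — entire cluster is a permitted onset → onset /vr/, coda ∅.
/i…o/ gap (V4→V5): /vv/ — longest licit onset from the right is /v/, leaving /v/ as coda.
/o…o/ gap (V5→V6): just /k/ — single C goes to the following onset.

tud.vret.gro.vriv.vo.kovd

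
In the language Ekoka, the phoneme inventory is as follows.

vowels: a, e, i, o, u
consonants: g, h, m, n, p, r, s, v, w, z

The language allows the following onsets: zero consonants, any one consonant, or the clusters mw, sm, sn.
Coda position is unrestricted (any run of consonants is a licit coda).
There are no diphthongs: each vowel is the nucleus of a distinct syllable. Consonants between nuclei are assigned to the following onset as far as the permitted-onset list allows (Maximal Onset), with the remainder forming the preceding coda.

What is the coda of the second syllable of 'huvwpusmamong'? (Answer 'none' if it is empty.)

The vowels are u, u, a, o — 4 nuclei, so 4 syllables.
Between /u/ (V1) and /u/ (V2): /vwp/ — longest licit onset from the right is /p/, leaving /vw/ as coda.
Between /u/ (V2) and /a/ (V3): cluster /sm/ — /sm/ is itself a permitted onset, so the whole cluster goes right; preceding coda = ∅.
Between /a/ (V3) and /o/ (V4): /m/ is a single consonant, so it becomes the next onset.
Result: huvw.pu.sma.mong.
Syllable 2 is /pu/: onset /p/, nucleus /u/, coda ∅.

none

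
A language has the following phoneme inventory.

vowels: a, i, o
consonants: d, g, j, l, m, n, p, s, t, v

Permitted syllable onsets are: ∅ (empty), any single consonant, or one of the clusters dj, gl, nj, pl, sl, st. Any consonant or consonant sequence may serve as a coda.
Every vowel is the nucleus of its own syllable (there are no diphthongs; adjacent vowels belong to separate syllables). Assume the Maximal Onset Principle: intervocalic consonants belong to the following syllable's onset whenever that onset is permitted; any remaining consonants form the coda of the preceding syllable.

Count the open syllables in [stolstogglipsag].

The vowels are o, o, i, a — 4 nuclei, so 4 syllables.
Between /o/ (V1) and /o/ (V2): /lst/ — longest licit onset from the right is /st/, leaving /l/ as coda.
Between /o/ (V2) and /i/ (V3): cluster /ggl/ — the longest permitted-onset suffix is /gl/; onset = /gl/, preceding coda = /g/.
Between /i/ (V3) and /a/ (V4): /ps/ splits as /p/ + /s/ (/s/ is the longest suffix that is a licit onset).
Syllabification: stol.stog.glip.sag.
Classifying each syllable: /stol/ (closed), /stog/ (closed), /glip/ (closed), /sag/ (closed).
Open syllables: 0.

0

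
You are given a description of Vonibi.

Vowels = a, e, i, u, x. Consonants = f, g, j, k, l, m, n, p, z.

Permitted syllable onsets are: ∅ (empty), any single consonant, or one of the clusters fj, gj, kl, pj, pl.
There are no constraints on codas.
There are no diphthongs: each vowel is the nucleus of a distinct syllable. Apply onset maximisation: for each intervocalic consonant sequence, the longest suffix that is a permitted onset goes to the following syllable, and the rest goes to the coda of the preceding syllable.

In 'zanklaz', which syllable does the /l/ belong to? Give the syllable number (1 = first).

The vowels are a, a — 2 nuclei, so 2 syllables.
Between /a/ (V1) and /a/ (V2): /nkl/ splits as /n/ + /kl/ (/kl/ is the longest suffix that is a licit onset).
Result: zan.klaz.
The /l/ is in the onset of syllable 2 (/klaz/).

2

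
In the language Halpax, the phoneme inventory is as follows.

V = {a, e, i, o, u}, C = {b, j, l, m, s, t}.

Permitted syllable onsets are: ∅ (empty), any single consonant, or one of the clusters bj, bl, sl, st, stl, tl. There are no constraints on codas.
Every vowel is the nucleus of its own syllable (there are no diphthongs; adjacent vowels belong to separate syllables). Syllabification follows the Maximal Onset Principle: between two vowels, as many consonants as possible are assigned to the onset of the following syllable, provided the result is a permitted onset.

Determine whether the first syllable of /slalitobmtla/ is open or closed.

Nuclei (vowels): a, i, o, a → 4 syllables.
V1 /a/ – V2 /i/: just /l/ — single C goes to the following onset.
V2 /i/ – V3 /o/: just /t/ — single C goes to the following onset.
V3 /o/ – V4 /a/: cluster /bmtl/ — the longest permitted-onset suffix is /tl/; onset = /tl/, preceding coda = /bm/.
Syllabification: sla.li.tobm.tla.
Syllable 1 is /sla/; it ends in its nucleus with no coda, so it is open.

open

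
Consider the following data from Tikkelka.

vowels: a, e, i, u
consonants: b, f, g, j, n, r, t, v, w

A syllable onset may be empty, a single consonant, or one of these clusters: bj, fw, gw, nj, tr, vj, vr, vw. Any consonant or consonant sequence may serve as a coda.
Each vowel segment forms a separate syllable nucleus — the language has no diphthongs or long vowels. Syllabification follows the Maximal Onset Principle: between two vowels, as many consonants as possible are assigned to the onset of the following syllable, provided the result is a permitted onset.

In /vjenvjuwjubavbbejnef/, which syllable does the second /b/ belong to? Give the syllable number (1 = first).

4

Nuclei (vowels): e, u, u, a, e, e → 6 syllables.
V1 /e/ – V2 /u/: /nvj/; trying suffixes from longest down, /vj/ is the first permitted one, so coda /n/ | onset /vj/.
V2 /u/ – V3 /u/: /wj/ — longest licit onset from the right is /j/, leaving /w/ as coda.
V3 /u/ – V4 /a/: just /b/ — single C goes to the following onset.
V4 /a/ – V5 /e/: cluster /vbb/ — the longest permitted-onset suffix is /b/; onset = /b/, preceding coda = /vb/.
V5 /e/ – V6 /e/: /jn/ splits as /j/ + /n/ (/n/ is the longest suffix that is a licit onset).
So the parse is vjen.vjuw.ju.bavb.bej.nef.
The second /b/ is in the coda of syllable 4 (/bavb/).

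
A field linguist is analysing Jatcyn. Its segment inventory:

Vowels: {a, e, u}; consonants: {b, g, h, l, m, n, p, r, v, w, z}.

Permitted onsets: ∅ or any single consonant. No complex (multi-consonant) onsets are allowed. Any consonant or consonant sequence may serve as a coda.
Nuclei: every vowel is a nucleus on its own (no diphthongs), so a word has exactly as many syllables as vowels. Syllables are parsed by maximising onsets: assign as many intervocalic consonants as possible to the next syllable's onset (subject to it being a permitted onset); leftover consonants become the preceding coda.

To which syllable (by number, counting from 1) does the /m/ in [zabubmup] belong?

3

The vowels are a, u, u — 3 nuclei, so 3 syllables.
/a…u/ gap (V1→V2): /b/ → onset of the next syllable (single consonants are always licit onsets).
/u…u/ gap (V2→V3): /bm/; trying suffixes from longest down, /m/ is the first permitted one, so coda /b/ | onset /m/.
Result: za.bub.mup.
The /m/ is in the onset of syllable 3 (/mup/).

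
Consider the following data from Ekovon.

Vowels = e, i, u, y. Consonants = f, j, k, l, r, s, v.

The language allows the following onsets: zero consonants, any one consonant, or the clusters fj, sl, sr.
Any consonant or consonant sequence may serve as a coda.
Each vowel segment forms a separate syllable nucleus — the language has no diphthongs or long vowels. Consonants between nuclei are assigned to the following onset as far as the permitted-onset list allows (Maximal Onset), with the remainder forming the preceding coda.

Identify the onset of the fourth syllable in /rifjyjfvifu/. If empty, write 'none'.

Nuclei (vowels): i, y, i, u → 4 syllables.
V1 /i/ – V2 /y/: cluster /fj/ — /fj/ is itself a permitted onset, so the whole cluster goes right; preceding coda = ∅.
V2 /y/ – V3 /i/: cluster /jfv/ — the longest permitted-onset suffix is /v/; onset = /v/, preceding coda = /jf/.
V3 /i/ – V4 /u/: /f/ → onset of the next syllable (single consonants are always licit onsets).
Result: ri.fjyjf.vi.fu.
Syllable 4 is /fu/: onset /f/, nucleus /u/, coda ∅.

f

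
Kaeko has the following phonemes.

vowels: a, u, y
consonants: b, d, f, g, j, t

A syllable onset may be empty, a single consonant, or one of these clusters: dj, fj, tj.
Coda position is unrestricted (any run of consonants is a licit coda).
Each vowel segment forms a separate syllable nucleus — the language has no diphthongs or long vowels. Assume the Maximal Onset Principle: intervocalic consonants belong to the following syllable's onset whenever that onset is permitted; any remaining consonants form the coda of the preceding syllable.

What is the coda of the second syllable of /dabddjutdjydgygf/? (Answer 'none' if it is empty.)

t

Nuclei (vowels): a, u, y, y → 4 syllables.
σ1/σ2 boundary: /bddj/; trying suffixes from longest down, /dj/ is the first permitted one, so coda /bd/ | onset /dj/.
σ2/σ3 boundary: cluster /tdj/ — the longest permitted-onset suffix is /dj/; onset = /dj/, preceding coda = /t/.
σ3/σ4 boundary: /dg/ splits as /d/ + /g/ (/g/ is the longest suffix that is a licit onset).
Syllabification: dabd.djut.djyd.gygf.
Syllable 2 is /djut/: onset /dj/, nucleus /u/, coda /t/.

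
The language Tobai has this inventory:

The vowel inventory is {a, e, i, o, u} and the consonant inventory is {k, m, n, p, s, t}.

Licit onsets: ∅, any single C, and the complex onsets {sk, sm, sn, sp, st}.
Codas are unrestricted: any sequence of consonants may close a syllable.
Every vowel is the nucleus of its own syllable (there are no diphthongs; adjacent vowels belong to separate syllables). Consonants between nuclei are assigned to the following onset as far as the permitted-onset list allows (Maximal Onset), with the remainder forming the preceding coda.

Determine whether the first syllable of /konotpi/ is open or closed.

open

Vowels present: o, o, i; each is a nucleus, giving 3 syllables.
Between /o/ (V1) and /o/ (V2): /n/ is a single consonant, so it becomes the next onset.
Between /o/ (V2) and /i/ (V3): /tp/ — longest licit onset from the right is /p/, leaving /t/ as coda.
So the parse is ko.not.pi.
Syllable 1 is /ko/; it ends in its nucleus with no coda, so it is open.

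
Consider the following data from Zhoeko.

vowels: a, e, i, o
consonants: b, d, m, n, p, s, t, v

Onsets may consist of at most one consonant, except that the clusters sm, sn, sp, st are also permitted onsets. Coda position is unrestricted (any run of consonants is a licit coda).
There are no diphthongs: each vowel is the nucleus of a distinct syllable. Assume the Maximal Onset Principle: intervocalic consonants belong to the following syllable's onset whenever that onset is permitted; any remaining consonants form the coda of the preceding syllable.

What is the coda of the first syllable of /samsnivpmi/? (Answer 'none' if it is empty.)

m

Vowels present: a, i, i; each is a nucleus, giving 3 syllables.
/a…i/ gap (V1→V2): /msn/ — longest licit onset from the right is /sn/, leaving /m/ as coda.
/i…i/ gap (V2→V3): cluster /vpm/ — the longest permitted-onset suffix is /m/; onset = /m/, preceding coda = /vp/.
Syllabification: sam.snivp.mi.
Syllable 1 is /sam/: onset /s/, nucleus /a/, coda /m/.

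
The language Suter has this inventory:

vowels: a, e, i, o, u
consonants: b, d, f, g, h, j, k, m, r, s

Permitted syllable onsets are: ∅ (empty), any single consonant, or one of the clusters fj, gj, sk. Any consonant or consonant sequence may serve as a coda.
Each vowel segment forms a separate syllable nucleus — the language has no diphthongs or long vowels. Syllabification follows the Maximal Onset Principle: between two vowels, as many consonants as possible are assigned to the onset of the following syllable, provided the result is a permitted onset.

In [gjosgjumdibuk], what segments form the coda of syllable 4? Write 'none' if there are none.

Vowels present: o, u, i, u; each is a nucleus, giving 4 syllables.
σ1/σ2 boundary: /sgj/ splits as /s/ + /gj/ (/gj/ is the longest suffix that is a licit onset).
σ2/σ3 boundary: /md/ — longest licit onset from the right is /d/, leaving /m/ as coda.
σ3/σ4 boundary: /b/ → onset of the next syllable (single consonants are always licit onsets).
Syllabification: gjos.gjum.di.buk.
Syllable 4 is /buk/: onset /b/, nucleus /u/, coda /k/.

k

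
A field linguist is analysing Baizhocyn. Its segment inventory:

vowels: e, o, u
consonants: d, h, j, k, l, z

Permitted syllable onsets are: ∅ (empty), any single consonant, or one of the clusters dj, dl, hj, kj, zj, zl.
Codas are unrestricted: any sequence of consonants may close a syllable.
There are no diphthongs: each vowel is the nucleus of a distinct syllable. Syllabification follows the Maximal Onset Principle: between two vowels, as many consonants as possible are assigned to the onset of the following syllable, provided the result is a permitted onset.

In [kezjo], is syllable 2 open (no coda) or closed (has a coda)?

open

The vowels are e, o — 2 nuclei, so 2 syllables.
/e…o/ gap (V1→V2): /zj/ — entire cluster is a permitted onset → onset /zj/, coda ∅.
So the parse is ke.zjo.
Syllable 2 is /zjo/; it ends in its nucleus with no coda, so it is open.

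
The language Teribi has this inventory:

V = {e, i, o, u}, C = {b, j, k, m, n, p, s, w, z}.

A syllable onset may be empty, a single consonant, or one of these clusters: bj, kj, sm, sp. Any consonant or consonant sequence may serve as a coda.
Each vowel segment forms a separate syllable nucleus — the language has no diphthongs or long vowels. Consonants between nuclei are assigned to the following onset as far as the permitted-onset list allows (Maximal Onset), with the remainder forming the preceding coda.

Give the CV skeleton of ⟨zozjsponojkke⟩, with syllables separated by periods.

The vowels are o, o, o, e — 4 nuclei, so 4 syllables.
/o…o/ gap (V1→V2): /zjsp/; trying suffixes from longest down, /sp/ is the first permitted one, so coda /zj/ | onset /sp/.
/o…o/ gap (V2→V3): /n/ is a single consonant, so it becomes the next onset.
/o…e/ gap (V3→V4): cluster /jkk/ — the longest permitted-onset suffix is /k/; onset = /k/, preceding coda = /jk/.
Result: zozj.spo.nojk.ke.
Mapping each syllable to C/V: /zozj/ → CVCC, /spo/ → CCV, /nojk/ → CVCC, /ke/ → CV.

CVCC.CCV.CVCC.CV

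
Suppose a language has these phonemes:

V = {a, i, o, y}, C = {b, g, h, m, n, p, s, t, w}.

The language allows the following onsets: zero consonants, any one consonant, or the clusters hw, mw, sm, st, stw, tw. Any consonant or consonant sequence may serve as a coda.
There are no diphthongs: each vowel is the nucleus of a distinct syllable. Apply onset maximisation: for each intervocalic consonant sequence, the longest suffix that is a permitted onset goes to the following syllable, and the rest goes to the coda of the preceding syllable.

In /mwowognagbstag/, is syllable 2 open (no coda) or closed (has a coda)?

Vowels present: o, o, a, a; each is a nucleus, giving 4 syllables.
/o…o/ gap (V1→V2): /w/ → onset of the next syllable (single consonants are always licit onsets).
/o…a/ gap (V2→V3): cluster /gn/ — the longest permitted-onset suffix is /n/; onset = /n/, preceding coda = /g/.
/a…a/ gap (V3→V4): cluster /gbst/ — the longest permitted-onset suffix is /st/; onset = /st/, preceding coda = /gb/.
So the parse is mwo.wog.nagb.stag.
Syllable 2 is /wog/ with coda /g/, so it is closed.

closed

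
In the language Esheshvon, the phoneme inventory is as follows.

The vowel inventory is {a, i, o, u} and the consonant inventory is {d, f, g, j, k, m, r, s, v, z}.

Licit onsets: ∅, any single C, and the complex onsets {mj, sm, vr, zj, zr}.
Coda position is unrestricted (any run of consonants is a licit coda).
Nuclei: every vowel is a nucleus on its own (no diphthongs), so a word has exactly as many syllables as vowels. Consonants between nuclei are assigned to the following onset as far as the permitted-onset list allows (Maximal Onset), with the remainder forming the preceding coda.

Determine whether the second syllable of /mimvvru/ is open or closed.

The vowels are i, u — 2 nuclei, so 2 syllables.
V1 /i/ – V2 /u/: /mvvr/ — longest licit onset from the right is /vr/, leaving /mv/ as coda.
Putting it together: mimv.vru.
Syllable 2 is /vru/; it ends in its nucleus with no coda, so it is open.

open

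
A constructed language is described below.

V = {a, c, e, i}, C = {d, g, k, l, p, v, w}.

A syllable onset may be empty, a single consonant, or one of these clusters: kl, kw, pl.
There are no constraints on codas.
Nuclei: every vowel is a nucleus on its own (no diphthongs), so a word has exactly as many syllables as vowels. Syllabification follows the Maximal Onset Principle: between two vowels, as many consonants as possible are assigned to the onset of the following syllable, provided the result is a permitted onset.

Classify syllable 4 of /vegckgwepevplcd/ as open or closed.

Nuclei (vowels): e, c, e, e, c → 5 syllables.
Between /e/ (V1) and /c/ (V2): just /g/ — single C goes to the following onset.
Between /c/ (V2) and /e/ (V3): cluster /kgw/ — the longest permitted-onset suffix is /w/; onset = /w/, preceding coda = /kg/.
Between /e/ (V3) and /e/ (V4): just /p/ — single C goes to the following onset.
Between /e/ (V4) and /c/ (V5): /vpl/ splits as /v/ + /pl/ (/pl/ is the longest suffix that is a licit onset).
Result: ve.gckg.we.pev.plcd.
Syllable 4 is /pev/ with coda /v/, so it is closed.

closed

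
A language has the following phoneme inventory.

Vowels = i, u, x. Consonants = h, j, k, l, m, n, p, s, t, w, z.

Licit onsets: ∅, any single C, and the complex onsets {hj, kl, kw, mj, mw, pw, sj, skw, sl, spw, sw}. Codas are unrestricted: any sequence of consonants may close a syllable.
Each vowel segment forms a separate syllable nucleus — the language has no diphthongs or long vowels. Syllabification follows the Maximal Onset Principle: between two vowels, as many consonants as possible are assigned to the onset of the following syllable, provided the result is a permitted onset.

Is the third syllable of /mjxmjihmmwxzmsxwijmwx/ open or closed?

The vowels are x, i, x, x, i, x — 6 nuclei, so 6 syllables.
/x…i/ gap (V1→V2): /mj/ is a licit onset in full, so it all attaches to the next syllable.
/i…x/ gap (V2→V3): /hmmw/ — longest licit onset from the right is /mw/, leaving /hm/ as coda.
/x…x/ gap (V3→V4): cluster /zms/ — the longest permitted-onset suffix is /s/; onset = /s/, preceding coda = /zm/.
/x…i/ gap (V4→V5): just /w/ — single C goes to the following onset.
/i…x/ gap (V5→V6): /jmw/; trying suffixes from longest down, /mw/ is the first permitted one, so coda /j/ | onset /mw/.
Putting it together: mjx.mjihm.mwxzm.sx.wij.mwx.
Syllable 3 is /mwxzm/ with coda /zm/, so it is closed.

closed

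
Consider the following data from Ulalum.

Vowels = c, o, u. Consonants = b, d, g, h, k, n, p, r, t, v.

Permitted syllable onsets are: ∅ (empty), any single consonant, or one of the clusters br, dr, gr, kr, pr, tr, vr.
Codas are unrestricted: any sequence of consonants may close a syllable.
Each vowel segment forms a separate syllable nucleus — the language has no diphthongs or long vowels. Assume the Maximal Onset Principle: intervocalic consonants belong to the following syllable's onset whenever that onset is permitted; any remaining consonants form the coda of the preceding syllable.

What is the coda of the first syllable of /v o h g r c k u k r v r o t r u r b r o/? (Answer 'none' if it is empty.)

h

The vowels are o, c, u, o, u, o — 6 nuclei, so 6 syllables.
/o…c/ gap (V1→V2): /hgr/ splits as /h/ + /gr/ (/gr/ is the longest suffix that is a licit onset).
/c…u/ gap (V2→V3): /k/ is a single consonant, so it becomes the next onset.
/u…o/ gap (V3→V4): /krvr/ splits as /kr/ + /vr/ (/vr/ is the longest suffix that is a licit onset).
/o…u/ gap (V4→V5): /tr/ is a licit onset in full, so it all attaches to the next syllable.
/u…o/ gap (V5→V6): /rbr/ splits as /r/ + /br/ (/br/ is the longest suffix that is a licit onset).
Syllabification: voh.grc.kukr.vro.trur.bro.
Syllable 1 is /voh/: onset /v/, nucleus /o/, coda /h/.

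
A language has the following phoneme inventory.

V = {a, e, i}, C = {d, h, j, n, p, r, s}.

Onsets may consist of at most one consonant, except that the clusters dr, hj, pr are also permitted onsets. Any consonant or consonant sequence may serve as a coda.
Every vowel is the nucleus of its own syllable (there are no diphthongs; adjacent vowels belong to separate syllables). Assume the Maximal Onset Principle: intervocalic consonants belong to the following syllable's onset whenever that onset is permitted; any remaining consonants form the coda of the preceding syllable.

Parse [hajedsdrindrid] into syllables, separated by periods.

Nuclei (vowels): a, e, i, i → 4 syllables.
V1 /a/ – V2 /e/: just /j/ — single C goes to the following onset.
V2 /e/ – V3 /i/: /dsdr/; trying suffixes from longest down, /dr/ is the first permitted one, so coda /ds/ | onset /dr/.
V3 /i/ – V4 /i/: cluster /ndr/ — the longest permitted-onset suffix is /dr/; onset = /dr/, preceding coda = /n/.

ha.jeds.drin.drid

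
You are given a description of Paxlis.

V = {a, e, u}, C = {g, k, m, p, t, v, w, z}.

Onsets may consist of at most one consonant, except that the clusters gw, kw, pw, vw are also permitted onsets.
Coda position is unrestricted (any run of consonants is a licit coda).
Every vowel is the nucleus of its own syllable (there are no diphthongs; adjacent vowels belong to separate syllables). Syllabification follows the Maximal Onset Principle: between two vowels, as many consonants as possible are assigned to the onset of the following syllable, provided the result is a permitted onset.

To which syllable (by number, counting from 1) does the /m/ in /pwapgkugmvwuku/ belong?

Nuclei (vowels): a, u, u, u → 4 syllables.
Between /a/ (V1) and /u/ (V2): /pgk/; trying suffixes from longest down, /k/ is the first permitted one, so coda /pg/ | onset /k/.
Between /u/ (V2) and /u/ (V3): /gmvw/; trying suffixes from longest down, /vw/ is the first permitted one, so coda /gm/ | onset /vw/.
Between /u/ (V3) and /u/ (V4): just /k/ — single C goes to the following onset.
Putting it together: pwapg.kugm.vwu.ku.
The /m/ is in the coda of syllable 2 (/kugm/).

2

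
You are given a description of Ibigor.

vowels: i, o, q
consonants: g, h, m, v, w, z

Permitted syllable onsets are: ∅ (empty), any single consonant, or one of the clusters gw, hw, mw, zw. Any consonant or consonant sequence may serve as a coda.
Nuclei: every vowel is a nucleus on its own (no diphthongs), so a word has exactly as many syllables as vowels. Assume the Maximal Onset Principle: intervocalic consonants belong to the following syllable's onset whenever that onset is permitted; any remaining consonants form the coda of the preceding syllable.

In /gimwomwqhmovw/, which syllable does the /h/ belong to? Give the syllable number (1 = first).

3

Nuclei (vowels): i, o, q, o → 4 syllables.
V1 /i/ – V2 /o/: /mw/ — entire cluster is a permitted onset → onset /mw/, coda ∅.
V2 /o/ – V3 /q/: /mw/ is a licit onset in full, so it all attaches to the next syllable.
V3 /q/ – V4 /o/: /hm/ — longest licit onset from the right is /m/, leaving /h/ as coda.
So the parse is gi.mwo.mwqh.movw.
The /h/ is in the coda of syllable 3 (/mwqh/).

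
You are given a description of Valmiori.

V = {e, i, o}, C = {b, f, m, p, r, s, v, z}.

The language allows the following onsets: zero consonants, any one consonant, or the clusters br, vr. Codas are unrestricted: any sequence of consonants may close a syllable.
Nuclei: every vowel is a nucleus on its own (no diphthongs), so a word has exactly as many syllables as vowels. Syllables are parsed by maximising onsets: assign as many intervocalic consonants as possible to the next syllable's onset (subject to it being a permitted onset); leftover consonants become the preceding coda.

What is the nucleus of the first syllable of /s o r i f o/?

o

Vowels present: o, i, o; each is a nucleus, giving 3 syllables.
The first nucleus (vowel 1 from the left) is /o/.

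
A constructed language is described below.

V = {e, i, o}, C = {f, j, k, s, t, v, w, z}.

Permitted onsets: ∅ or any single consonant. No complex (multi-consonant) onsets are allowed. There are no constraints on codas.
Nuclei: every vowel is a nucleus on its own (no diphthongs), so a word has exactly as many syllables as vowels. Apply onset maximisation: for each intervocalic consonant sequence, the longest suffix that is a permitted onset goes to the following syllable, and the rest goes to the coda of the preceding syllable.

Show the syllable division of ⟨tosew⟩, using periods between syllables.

Vowels present: o, e; each is a nucleus, giving 2 syllables.
Between /o/ (V1) and /e/ (V2): /s/ → onset of the next syllable (single consonants are always licit onsets).

to.sew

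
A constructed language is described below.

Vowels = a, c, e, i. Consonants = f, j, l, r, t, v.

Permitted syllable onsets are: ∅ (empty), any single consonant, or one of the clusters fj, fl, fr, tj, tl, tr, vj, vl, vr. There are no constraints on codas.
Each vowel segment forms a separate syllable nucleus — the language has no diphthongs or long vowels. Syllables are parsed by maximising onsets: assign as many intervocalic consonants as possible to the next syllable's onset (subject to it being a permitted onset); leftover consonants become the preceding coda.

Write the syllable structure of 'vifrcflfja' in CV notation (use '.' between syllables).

Nuclei (vowels): i, c, a → 3 syllables.
σ1/σ2 boundary: cluster /fr/ — /fr/ is itself a permitted onset, so the whole cluster goes right; preceding coda = ∅.
σ2/σ3 boundary: /flfj/ splits as /fl/ + /fj/ (/fj/ is the longest suffix that is a licit onset).
Result: vi.frcfl.fja.
Mapping each syllable to C/V: /vi/ → CV, /frcfl/ → CCVCC, /fja/ → CCV.

CV.CCVCC.CCV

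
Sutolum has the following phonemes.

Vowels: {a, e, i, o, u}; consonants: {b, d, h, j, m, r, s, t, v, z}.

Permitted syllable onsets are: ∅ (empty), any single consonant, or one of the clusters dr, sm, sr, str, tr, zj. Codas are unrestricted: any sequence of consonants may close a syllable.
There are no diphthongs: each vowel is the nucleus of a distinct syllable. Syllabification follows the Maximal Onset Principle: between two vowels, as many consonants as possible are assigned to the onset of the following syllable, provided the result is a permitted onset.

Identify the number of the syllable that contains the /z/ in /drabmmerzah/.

Nuclei (vowels): a, e, a → 3 syllables.
σ1/σ2 boundary: cluster /bmm/ — the longest permitted-onset suffix is /m/; onset = /m/, preceding coda = /bm/.
σ2/σ3 boundary: /rz/ splits as /r/ + /z/ (/z/ is the longest suffix that is a licit onset).
Putting it together: drabm.mer.zah.
The /z/ is in the onset of syllable 3 (/zah/).

3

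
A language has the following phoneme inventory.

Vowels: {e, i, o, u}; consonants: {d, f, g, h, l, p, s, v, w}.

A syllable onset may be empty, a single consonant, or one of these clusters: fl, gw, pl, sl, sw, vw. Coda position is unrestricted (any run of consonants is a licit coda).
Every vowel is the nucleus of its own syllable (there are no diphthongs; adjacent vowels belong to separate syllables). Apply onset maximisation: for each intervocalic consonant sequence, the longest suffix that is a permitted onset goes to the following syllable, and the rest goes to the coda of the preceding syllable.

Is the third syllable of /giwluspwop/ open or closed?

The vowels are i, u, o — 3 nuclei, so 3 syllables.
/i…u/ gap (V1→V2): /wl/; trying suffixes from longest down, /l/ is the first permitted one, so coda /w/ | onset /l/.
/u…o/ gap (V2→V3): cluster /spw/ — the longest permitted-onset suffix is /w/; onset = /w/, preceding coda = /sp/.
So the parse is giw.lusp.wop.
Syllable 3 is /wop/ with coda /p/, so it is closed.

closed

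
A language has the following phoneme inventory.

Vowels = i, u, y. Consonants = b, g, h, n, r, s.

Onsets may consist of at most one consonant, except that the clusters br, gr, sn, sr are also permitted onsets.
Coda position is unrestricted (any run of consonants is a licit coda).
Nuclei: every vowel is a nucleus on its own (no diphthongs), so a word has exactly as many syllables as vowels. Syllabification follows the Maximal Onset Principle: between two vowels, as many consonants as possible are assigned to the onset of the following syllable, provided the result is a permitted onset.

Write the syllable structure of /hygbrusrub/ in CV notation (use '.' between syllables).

Vowels present: y, u, u; each is a nucleus, giving 3 syllables.
/y…u/ gap (V1→V2): cluster /gbr/ — the longest permitted-onset suffix is /br/; onset = /br/, preceding coda = /g/.
/u…u/ gap (V2→V3): /sr/ is a licit onset in full, so it all attaches to the next syllable.
So the parse is hyg.bru.srub.
Mapping each syllable to C/V: /hyg/ → CVC, /bru/ → CCV, /srub/ → CCVC.

CVC.CCV.CCVC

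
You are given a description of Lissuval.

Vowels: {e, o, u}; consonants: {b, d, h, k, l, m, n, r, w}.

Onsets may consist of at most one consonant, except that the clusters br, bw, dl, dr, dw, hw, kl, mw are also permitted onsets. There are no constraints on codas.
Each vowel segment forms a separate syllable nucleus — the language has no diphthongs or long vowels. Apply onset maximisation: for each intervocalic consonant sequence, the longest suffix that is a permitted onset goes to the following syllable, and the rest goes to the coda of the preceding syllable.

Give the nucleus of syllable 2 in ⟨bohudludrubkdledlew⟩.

Nuclei (vowels): o, u, u, u, e, e → 6 syllables.
The second nucleus (vowel 2 from the left) is /u/.

u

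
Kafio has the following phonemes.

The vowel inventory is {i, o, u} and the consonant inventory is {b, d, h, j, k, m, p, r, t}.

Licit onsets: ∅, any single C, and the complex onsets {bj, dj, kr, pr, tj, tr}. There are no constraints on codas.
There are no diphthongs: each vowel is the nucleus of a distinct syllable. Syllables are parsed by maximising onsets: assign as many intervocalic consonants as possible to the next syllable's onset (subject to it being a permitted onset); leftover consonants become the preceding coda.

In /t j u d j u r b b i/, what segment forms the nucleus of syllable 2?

u

Nuclei (vowels): u, u, i → 3 syllables.
The second nucleus (vowel 2 from the left) is /u/.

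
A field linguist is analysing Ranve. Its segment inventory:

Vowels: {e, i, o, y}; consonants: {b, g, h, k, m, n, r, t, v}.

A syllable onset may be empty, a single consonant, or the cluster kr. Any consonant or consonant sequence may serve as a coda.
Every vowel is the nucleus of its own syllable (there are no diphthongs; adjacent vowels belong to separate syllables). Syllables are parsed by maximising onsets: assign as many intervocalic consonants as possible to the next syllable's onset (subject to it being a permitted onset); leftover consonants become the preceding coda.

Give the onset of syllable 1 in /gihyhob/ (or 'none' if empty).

g

Vowels present: i, y, o; each is a nucleus, giving 3 syllables.
V1 /i/ – V2 /y/: /h/ is a single consonant, so it becomes the next onset.
V2 /y/ – V3 /o/: /h/ is a single consonant, so it becomes the next onset.
Result: gi.hy.hob.
Syllable 1 is /gi/: onset /g/, nucleus /i/, coda ∅.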